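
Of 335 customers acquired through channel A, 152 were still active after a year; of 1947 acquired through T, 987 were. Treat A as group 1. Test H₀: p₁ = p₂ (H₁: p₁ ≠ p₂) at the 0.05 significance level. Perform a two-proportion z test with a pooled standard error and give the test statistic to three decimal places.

z = -1.799

p̂₁ = 152/335 = 0.45373, p̂₂ = 987/1947 = 0.50693.
Pooled p̂ = (152+987)/(335+1947) = 1139/2282 = 0.49912.
SE = √(0.249999 × 0.00349869) = 0.02957.
z = (0.45373 − 0.50693)/0.02957 = -0.05320/0.02957 = -1.799.
Two-sided p-value ≈ 2·Φ(−1.799) = 0.0720. With α = 0.05, fail to reject H₀.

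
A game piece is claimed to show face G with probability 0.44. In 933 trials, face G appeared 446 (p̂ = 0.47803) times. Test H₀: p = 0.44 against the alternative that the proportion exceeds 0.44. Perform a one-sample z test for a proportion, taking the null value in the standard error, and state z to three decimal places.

z = 2.340

p̂ = 446/933 = 0.47803.
SE = √(p₀(1−p₀)/n) = √(0.2464/933) = 0.01625.
z = (0.47803 − 0.44)/0.01625 = 0.03803/0.01625 = 2.340.
p-value = P(Z > 2.340) ≈ 0.0096.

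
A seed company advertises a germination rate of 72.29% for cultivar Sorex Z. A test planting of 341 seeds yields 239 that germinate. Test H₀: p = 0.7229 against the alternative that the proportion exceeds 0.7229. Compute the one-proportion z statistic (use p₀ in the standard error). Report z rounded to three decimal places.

p̂ = 239/341 = 0.700880.
SE = √(p₀(1−p₀)/n) = √(0.20032/341) = 0.024237.
z = (0.700880 − 0.7229)/0.024237 = -0.022020/0.024237 = -0.909.
p-value = P(Z > -0.909) ≈ 0.8182.

z = -0.909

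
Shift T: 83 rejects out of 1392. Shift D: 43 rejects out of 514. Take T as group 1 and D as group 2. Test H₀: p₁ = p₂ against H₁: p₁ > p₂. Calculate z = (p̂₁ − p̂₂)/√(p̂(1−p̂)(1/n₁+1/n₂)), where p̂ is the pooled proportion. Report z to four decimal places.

p̂₁ = 83/1392 ≈ 0.0596264, p̂₂ = 43/514 ≈ 0.0836576.
Pooled p̂ = (83+43)/(1392+514) = 126/1906 = 0.0661070.
SE = √(p̂(1−p̂)(1/n₁+1/n₂)) = √(0.0661070·0.9338930·0.00266392) = √(0.000164462) = 0.0128243.
z = (0.0596264 − 0.0836576)/0.0128243 = -0.0240312/0.0128243 = -1.8739.

z = -1.8739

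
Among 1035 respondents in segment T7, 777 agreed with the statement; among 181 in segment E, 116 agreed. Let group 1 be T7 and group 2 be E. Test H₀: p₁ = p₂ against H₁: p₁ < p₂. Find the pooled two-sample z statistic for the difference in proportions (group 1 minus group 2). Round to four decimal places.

p̂₁ = 777/1035 = 0.750725, p̂₂ = 116/181 = 0.640884.
Pooled p̂ = (777+116)/(1035+181) = 893/1216 = 0.734375.
SE = √(p̂(1−p̂)(1/n₁+1/n₂)) = √(0.734375·0.265625·0.00649105) = √(0.0012662) = 0.035584.
z = (0.750725 − 0.640884)/0.035584 = 0.109841/0.035584 = 3.0868.
p-value = P(Z < 3.087) ≈ 0.9990.

z = 3.0868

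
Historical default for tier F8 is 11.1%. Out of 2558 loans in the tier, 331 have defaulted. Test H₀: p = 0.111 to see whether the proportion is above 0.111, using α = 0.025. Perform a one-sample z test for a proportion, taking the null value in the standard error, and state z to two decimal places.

z = 2.96

p̂ = 331/2558 = 0.12940.
SE = √(p₀(1−p₀)/n) = √(0.098679/2558) = 0.00621.
z = (0.12940 − 0.111)/0.00621 = 0.01840/0.00621 = 2.96.
p-value = P(Z > 2.962) ≈ 0.0015; since p < α = 0.025, reject H₀.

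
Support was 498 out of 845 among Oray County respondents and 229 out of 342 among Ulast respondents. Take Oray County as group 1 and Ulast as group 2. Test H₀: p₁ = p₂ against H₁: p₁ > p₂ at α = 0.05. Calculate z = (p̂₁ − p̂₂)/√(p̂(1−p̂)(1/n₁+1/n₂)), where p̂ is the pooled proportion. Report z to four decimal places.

z = -2.5699

p̂₁ = 498/845 = 0.5893491, p̂₂ = 229/342 = 0.6695906.
Pooled p̂ = (498+229)/(845+342) = 727/1187 = 0.6124684.
SE = √(0.237351 × 0.00410741) = 0.0312233.
z = (0.5893491 − 0.6695906)/0.0312233 = -0.0802415/0.0312233 = -2.5699.
p-value = P(Z > -2.570) ≈ 0.9949; since p > α = 0.05, fail to reject H₀.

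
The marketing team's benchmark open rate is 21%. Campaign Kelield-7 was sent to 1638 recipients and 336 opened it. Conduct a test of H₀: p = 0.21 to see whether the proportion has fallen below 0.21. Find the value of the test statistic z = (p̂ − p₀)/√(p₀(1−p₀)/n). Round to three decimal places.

z = -0.484

p̂ = 336/1638 = 0.20513.
SE = √(p₀(1−p₀)/n) = √(0.1659/1638) = 0.01006.
z = (0.20513 − 0.21)/0.01006 = -0.00487/0.01006 = -0.484.
p-value = P(Z < -0.484) ≈ 0.3142.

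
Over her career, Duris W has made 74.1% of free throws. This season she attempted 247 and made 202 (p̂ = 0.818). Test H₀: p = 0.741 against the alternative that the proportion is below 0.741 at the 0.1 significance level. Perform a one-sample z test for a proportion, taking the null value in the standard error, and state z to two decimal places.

p̂ = 202/247 ≈ 0.81781.
Under H₀, SE = √(0.741·0.259/247) = √(0.000777) = 0.02787.
z = (0.81781 − 0.741)/0.02787 = 0.07681/0.02787 = 2.76.
p-value = P(Z < 2.756) ≈ 0.9971. With α = 0.1, fail to reject H₀.

z = 2.76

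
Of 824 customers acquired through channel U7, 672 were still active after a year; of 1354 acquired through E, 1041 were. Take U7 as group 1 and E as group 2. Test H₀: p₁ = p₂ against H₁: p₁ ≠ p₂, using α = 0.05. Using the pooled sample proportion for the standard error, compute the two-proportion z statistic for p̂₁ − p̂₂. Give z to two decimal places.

z = 2.58

p̂₁ = 672/824 = 0.8155, p̂₂ = 1041/1354 = 0.7688.
Pooled p̂ = (672+1041)/(824+1354) = 1713/2178 = 0.7865.
SE = √(p̂(1−p̂)(1/n₁+1/n₂)) = √(0.7865·0.2135·0.00195214) = √(0.000327798) = 0.0181.
z = (0.8155 − 0.7688)/0.0181 = 0.0467/0.0181 = 2.58.
p-value = 2·P(Z > 2.579) ≈ 0.0099; since p < α = 0.05, reject H₀.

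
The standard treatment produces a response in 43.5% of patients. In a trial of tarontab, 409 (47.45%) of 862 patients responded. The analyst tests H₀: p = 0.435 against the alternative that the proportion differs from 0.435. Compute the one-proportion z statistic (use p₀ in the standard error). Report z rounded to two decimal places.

p̂ = 409/862 ≈ 0.4745.
SE = √(p₀(1−p₀)/n) = √(0.24577/862) = 0.0169.
z = (0.4745 − 0.435)/0.0169 = 0.0395/0.0169 = 2.34.
p-value = 2·P(Z > 2.338) ≈ 0.0194.

z = 2.34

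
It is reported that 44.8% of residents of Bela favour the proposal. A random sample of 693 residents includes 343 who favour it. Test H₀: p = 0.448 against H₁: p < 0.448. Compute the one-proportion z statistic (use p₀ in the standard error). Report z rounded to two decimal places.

p̂ = 343/693 ≈ 0.49495.
Under H₀, SE = √(0.448·0.552/693) = √(0.000356848) = 0.01889.
z = (0.49495 − 0.448)/0.01889 = 0.04695/0.01889 = 2.49.

z = 2.49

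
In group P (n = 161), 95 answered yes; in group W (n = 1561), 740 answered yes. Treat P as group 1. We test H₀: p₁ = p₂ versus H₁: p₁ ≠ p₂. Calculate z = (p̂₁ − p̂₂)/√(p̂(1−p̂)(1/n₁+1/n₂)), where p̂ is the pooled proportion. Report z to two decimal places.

p̂₁ = 95/161 = 0.5901, p̂₂ = 740/1561 = 0.4741.
Pooled p̂ = (95+740)/(161+1561) = 835/1722 = 0.4849.
SE = √(0.249772 × 0.0068518) = 0.0414.
z = (0.5901 − 0.4741)/0.0414 = 0.1160/0.0414 = 2.80.
p-value = 2·P(Z > 2.804) ≈ 0.0050.

z = 2.80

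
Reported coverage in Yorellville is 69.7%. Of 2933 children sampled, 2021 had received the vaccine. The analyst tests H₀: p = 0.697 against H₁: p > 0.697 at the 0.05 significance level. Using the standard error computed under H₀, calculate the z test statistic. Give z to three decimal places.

p̂ = 2021/2933 = 0.689056.
Under H₀, SE = √(0.697·0.303/2933) = √(7.20051e-05) = 0.008486.
z = (0.689056 − 0.697)/0.008486 = -0.007944/0.008486 = -0.936.
p-value = P(Z > -0.936) ≈ 0.8254; since p > α = 0.05, fail to reject H₀.

z = -0.936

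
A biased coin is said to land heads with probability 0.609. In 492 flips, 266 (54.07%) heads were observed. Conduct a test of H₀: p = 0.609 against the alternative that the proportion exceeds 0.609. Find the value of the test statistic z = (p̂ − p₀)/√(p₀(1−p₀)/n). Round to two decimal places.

p̂ = 266/492 = 0.54065.
SE = √(p₀(1−p₀)/n) = √(0.23812/492) = 0.02200.
z = (0.54065 − 0.609)/0.02200 = -0.06835/0.02200 = -3.11.

z = -3.11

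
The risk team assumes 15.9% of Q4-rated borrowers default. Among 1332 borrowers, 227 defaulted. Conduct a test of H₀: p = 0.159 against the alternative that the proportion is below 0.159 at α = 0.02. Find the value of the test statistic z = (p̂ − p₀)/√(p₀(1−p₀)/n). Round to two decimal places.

p̂ = 227/1332 = 0.1704.
Under H₀, SE = √(0.159·0.841/1332) = √(0.00010039) = 0.0100.
z = (0.1704 − 0.159)/0.0100 = 0.0114/0.0100 = 1.14.
p-value = P(Z < 1.140) ≈ 0.8728; since p > α = 0.02, fail to reject H₀.

z = 1.14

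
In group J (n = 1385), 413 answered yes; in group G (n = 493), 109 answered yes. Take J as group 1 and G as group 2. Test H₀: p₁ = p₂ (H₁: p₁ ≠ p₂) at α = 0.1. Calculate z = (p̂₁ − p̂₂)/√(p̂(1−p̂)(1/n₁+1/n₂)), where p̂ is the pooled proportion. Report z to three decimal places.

z = 3.282

p̂₁ = 413/1385 ≈ 0.29819, p̂₂ = 109/493 ≈ 0.22110.
Pooled p̂ = (413+109)/(1385+493) = 522/1878 = 0.27796.
SE = √(p̂(1−p̂)(1/n₁+1/n₂)) = √(0.27796·0.72204·0.00275042) = √(0.000551999) = 0.02349.
z = (0.29819 − 0.22110)/0.02349 = 0.07709/0.02349 = 3.282.
p-value = 2·P(Z > 3.282) ≈ 0.0010; since p < α = 0.1, reject H₀.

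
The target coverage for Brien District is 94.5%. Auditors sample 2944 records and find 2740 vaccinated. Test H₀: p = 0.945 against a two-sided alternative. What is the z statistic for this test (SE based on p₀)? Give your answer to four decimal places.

z = -3.4018

p̂ = 2740/2944 = 0.9307065.
Under H₀, SE = √(0.945·0.055/2944) = √(1.76546e-05) = 0.0042017.
z = (0.9307065 − 0.945)/0.0042017 = -0.0142935/0.0042017 = -3.4018.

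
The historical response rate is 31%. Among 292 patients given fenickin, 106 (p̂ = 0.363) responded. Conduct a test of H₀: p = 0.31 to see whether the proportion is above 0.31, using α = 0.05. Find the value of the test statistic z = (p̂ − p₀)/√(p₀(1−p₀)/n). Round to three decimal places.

p̂ = 106/292 = 0.363014.
Under H₀, SE = √(0.31·0.69/292) = √(0.000732534) = 0.027065.
z = (0.363014 − 0.31)/0.027065 = 0.053014/0.027065 = 1.959.
p-value = P(Z > 1.959) ≈ 0.0251; since p < α = 0.05, reject H₀.

z = 1.959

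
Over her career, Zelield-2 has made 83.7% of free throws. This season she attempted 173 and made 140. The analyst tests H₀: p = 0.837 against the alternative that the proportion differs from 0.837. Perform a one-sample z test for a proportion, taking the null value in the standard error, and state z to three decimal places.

p̂ = 140/173 = 0.80925.
SE = √(p₀(1−p₀)/n) = √(0.13643/173) = 0.02808.
z = (0.80925 − 0.837)/0.02808 = -0.02775/0.02808 = -0.988.
p-value = 2·P(Z > 0.988) ≈ 0.3230.

z = -0.988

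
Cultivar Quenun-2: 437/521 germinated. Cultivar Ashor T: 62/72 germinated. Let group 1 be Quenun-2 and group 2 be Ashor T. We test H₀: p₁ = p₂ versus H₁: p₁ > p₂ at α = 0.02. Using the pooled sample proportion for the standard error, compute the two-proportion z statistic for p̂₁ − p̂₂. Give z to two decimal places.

z = -0.49

p̂₁ = 437/521 ≈ 0.8388, p̂₂ = 62/72 ≈ 0.8611.
Pooled p̂ = (437+62)/(521+72) = 499/593 = 0.8415.
SE = √(0.133389 × 0.0158083) = 0.0459.
z = (0.8388 − 0.8611)/0.0459 = -0.0223/0.0459 = -0.49.
p-value = P(Z > -0.486) ≈ 0.6867; since p > α = 0.02, fail to reject H₀.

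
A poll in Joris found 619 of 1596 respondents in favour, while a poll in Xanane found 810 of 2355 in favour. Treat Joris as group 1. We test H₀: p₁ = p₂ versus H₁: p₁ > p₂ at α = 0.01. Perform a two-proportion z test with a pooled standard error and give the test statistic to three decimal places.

z = 2.818

p̂₁ = 619/1596 = 0.387845, p̂₂ = 810/2355 = 0.343949.
Pooled p̂ = (619+810)/(1596+2355) = 1429/3951 = 0.361681.
SE = √(0.230868 × 0.00105119) = 0.015578.
z = (0.387845 − 0.343949)/0.015578 = 0.043896/0.015578 = 2.818.
p-value = P(Z > 2.818) ≈ 0.0024; since p < α = 0.01, reject H₀.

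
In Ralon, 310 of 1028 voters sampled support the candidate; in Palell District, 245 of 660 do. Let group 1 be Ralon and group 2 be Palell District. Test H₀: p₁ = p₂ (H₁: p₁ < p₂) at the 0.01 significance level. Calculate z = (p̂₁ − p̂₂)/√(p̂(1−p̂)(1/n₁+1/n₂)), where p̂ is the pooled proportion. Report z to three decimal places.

z = -2.973

p̂₁ = 310/1028 ≈ 0.30156, p̂₂ = 245/660 ≈ 0.37121.
Pooled p̂ = (310+245)/(1028+660) = 555/1688 = 0.32879.
SE = √(p̂(1−p̂)(1/n₁+1/n₂)) = √(0.32879·0.67121·0.00248791) = √(0.000549052) = 0.02343.
z = (0.30156 − 0.37121)/0.02343 = -0.06965/0.02343 = -2.973.
p-value = P(Z < -2.973) ≈ 0.0015. With α = 0.01, reject H₀.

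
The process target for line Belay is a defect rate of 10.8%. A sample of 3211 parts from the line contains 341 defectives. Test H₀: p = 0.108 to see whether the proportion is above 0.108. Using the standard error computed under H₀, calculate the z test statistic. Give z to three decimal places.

p̂ = 341/3211 = 0.106197.
Standard error under H₀: √(0.108×0.892/3211) = 0.005477.
z = (0.106197 − 0.108)/0.005477 = -0.001803/0.005477 = -0.329.

z = -0.329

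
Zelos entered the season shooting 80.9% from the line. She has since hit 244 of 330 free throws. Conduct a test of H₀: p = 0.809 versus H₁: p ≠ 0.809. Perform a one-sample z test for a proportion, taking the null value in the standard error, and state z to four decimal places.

z = -3.2167

p̂ = 244/330 ≈ 0.739394.
SE = √(p₀(1−p₀)/n) = √(0.15452/330) = 0.021639.
z = (0.739394 − 0.809)/0.021639 = -0.069606/0.021639 = -3.2167.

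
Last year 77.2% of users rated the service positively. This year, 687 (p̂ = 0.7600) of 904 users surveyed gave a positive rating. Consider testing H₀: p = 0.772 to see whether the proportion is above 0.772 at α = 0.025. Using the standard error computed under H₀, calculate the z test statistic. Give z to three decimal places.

p̂ = 687/904 = 0.75996.
SE = √(p₀(1−p₀)/n) = √(0.17602/904) = 0.01395.
z = (0.75996 − 0.772)/0.01395 = -0.01204/0.01395 = -0.863.
p-value = P(Z > -0.863) ≈ 0.8060. With α = 0.025, fail to reject H₀.

z = -0.863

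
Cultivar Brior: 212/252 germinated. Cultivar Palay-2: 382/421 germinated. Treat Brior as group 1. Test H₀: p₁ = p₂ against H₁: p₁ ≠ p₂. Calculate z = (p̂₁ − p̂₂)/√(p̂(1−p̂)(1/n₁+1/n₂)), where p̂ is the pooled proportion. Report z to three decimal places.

p̂₁ = 212/252 = 0.84127, p̂₂ = 382/421 = 0.90736.
Pooled p̂ = (212+382)/(252+421) = 594/673 = 0.88262.
SE = √(0.103606 × 0.00634355) = 0.02564.
z = (0.84127 − 0.90736)/0.02564 = -0.06609/0.02564 = -2.578.
p-value = 2·P(Z > 2.578) ≈ 0.0099.

z = -2.578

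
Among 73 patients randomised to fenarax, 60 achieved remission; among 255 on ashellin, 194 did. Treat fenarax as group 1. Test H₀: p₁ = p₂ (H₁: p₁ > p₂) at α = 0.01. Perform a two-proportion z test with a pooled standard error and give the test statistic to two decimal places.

p̂₁ = 60/73 ≈ 0.8219, p̂₂ = 194/255 ≈ 0.7608.
Pooled p̂ = (60+194)/(73+255) = 254/328 = 0.7744.
SE = √(0.17471 × 0.0176202) = 0.0555.
z = (0.8219 − 0.7608)/0.0555 = 0.0611/0.0555 = 1.10.
p-value = P(Z > 1.102) ≈ 0.1353; since p > α = 0.01, fail to reject H₀.

z = 1.10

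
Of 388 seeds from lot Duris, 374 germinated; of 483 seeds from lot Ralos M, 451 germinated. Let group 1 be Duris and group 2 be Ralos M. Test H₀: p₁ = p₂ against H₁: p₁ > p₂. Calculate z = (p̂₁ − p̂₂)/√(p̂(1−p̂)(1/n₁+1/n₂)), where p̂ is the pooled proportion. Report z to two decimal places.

z = 1.98

p̂₁ = 374/388 ≈ 0.96392, p̂₂ = 451/483 ≈ 0.93375.
Pooled p̂ = (374+451)/(388+483) = 825/871 = 0.94719.
SE = √(p̂(1−p̂)(1/n₁+1/n₂)) = √(0.94719·0.05281·0.00464771) = √(0.000232496) = 0.01525.
z = (0.96392 − 0.93375)/0.01525 = 0.03017/0.01525 = 1.98.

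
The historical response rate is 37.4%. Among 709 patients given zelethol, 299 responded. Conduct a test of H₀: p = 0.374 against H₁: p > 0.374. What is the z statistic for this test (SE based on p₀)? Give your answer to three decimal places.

z = 2.626

p̂ = 299/709 = 0.42172.
Under H₀, SE = √(0.374·0.626/709) = √(0.000330217) = 0.01817.
z = (0.42172 − 0.374)/0.01817 = 0.04772/0.01817 = 2.626.
p-value = P(Z > 2.626) ≈ 0.0043.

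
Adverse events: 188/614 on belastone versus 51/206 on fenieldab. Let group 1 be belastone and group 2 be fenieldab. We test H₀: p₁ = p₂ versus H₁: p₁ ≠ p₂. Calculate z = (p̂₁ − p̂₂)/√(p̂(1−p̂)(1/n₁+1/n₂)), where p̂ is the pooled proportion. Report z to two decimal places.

p̂₁ = 188/614 = 0.3062, p̂₂ = 51/206 = 0.2476.
Pooled p̂ = (188+51)/(614+206) = 239/820 = 0.2915.
SE = √(0.206512 × 0.00648303) = 0.0366.
z = (0.3062 − 0.2476)/0.0366 = 0.0586/0.0366 = 1.60.
p-value = 2·P(Z > 1.602) ≈ 0.1092.

z = 1.60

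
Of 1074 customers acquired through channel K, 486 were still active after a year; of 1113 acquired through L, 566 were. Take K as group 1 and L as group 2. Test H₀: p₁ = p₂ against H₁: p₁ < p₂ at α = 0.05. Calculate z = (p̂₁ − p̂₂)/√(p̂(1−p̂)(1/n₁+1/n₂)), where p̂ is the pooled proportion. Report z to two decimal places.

p̂₁ = 486/1074 ≈ 0.4525, p̂₂ = 566/1113 ≈ 0.5085.
Pooled p̂ = (486+566)/(1074+1113) = 1052/2187 = 0.4810.
SE = √(p̂(1−p̂)(1/n₁+1/n₂)) = √(0.4810·0.5190·0.00182957) = √(0.000456734) = 0.0214.
z = (0.4525 − 0.5085)/0.0214 = -0.0560/0.0214 = -2.62.
p-value = P(Z < -2.621) ≈ 0.0044. With α = 0.05, reject H₀.

z = -2.62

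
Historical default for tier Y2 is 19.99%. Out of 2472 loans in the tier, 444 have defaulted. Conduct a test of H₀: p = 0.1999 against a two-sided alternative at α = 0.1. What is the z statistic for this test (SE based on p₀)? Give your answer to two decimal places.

z = -2.52

p̂ = 444/2472 = 0.17961.
Standard error under H₀: √(0.1999×0.8001/2472) = 0.00804.
z = (0.17961 − 0.1999)/0.00804 = -0.02029/0.00804 = -2.52.
Two-sided p-value ≈ 2·Φ(−2.522) = 0.0117, so at α = 0.1 we reject H₀.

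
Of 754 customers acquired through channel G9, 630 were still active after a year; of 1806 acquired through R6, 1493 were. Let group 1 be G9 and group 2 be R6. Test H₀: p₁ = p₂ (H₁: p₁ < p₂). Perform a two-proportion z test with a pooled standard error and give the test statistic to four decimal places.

z = 0.5428

p̂₁ = 630/754 = 0.835544, p̂₂ = 1493/1806 = 0.826689.
Pooled p̂ = (630+1493)/(754+1806) = 2123/2560 = 0.829297.
SE = √(0.141564 × 0.00187997) = 0.016314.
z = (0.835544 − 0.826689)/0.016314 = 0.008855/0.016314 = 0.5428.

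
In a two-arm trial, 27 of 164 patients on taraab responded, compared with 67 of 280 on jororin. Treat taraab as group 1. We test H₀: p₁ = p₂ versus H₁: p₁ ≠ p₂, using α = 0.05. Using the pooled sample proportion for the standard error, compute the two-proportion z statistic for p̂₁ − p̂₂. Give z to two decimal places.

p̂₁ = 27/164 = 0.1646, p̂₂ = 67/280 = 0.2393.
Pooled p̂ = (27+67)/(164+280) = 94/444 = 0.2117.
SE = √(0.16689 × 0.00966899) = 0.0402.
z = (0.1646 − 0.2393)/0.0402 = -0.0747/0.0402 = -1.86.
Two-sided p-value ≈ 2·Φ(−1.858) = 0.0631, so at α = 0.05 we fail to reject H₀.

z = -1.86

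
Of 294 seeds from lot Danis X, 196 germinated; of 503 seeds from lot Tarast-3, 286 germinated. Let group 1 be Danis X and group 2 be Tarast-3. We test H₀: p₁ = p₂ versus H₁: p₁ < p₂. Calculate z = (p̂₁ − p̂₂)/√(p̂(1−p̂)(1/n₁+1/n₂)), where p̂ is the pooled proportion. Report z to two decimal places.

p̂₁ = 196/294 = 0.6667, p̂₂ = 286/503 = 0.5686.
Pooled p̂ = (196+286)/(294+503) = 482/797 = 0.6048.
SE = √(p̂(1−p̂)(1/n₁+1/n₂)) = √(0.6048·0.3952·0.00538943) = √(0.0012882) = 0.0359.
z = (0.6667 − 0.5686)/0.0359 = 0.0981/0.0359 = 2.73.

z = 2.73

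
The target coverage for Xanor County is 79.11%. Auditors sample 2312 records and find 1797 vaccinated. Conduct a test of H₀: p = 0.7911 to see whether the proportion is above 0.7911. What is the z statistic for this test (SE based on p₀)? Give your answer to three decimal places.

p̂ = 1797/2312 = 0.777249.
Under H₀, SE = √(0.7911·0.2089/2312) = √(7.14796e-05) = 0.008455.
z = (0.777249 − 0.7911)/0.008455 = -0.013851/0.008455 = -1.638.

z = -1.638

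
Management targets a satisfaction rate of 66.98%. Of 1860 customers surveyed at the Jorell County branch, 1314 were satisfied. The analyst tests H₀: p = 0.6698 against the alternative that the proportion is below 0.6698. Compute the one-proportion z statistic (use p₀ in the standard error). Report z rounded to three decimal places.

p̂ = 1314/1860 ≈ 0.706452.
SE = √(p₀(1−p₀)/n) = √(0.22117/1860) = 0.010904.
z = (0.706452 − 0.6698)/0.010904 = 0.036652/0.010904 = 3.361.

z = 3.361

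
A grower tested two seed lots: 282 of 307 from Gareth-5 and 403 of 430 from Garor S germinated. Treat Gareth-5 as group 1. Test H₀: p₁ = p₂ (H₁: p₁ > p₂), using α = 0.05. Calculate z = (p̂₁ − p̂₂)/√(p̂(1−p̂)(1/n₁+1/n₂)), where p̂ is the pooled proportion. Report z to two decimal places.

p̂₁ = 282/307 = 0.9186, p̂₂ = 403/430 = 0.9372.
Pooled p̂ = (282+403)/(307+430) = 685/737 = 0.9294.
SE = √(p̂(1−p̂)(1/n₁+1/n₂)) = √(0.9294·0.0706·0.00558291) = √(0.000366117) = 0.0191.
z = (0.9186 − 0.9372)/0.0191 = -0.0186/0.0191 = -0.97.
p-value = P(Z > -0.974) ≈ 0.8350; since p > α = 0.05, fail to reject H₀.

z = -0.97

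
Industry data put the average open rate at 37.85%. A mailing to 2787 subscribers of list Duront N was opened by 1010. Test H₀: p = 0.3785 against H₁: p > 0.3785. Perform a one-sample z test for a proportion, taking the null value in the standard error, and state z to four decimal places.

p̂ = 1010/2787 ≈ 0.362397.
Standard error under H₀: √(0.3785×0.6215/2787) = 0.009187.
z = (0.362397 − 0.3785)/0.009187 = -0.016103/0.009187 = -1.7528.

z = -1.7528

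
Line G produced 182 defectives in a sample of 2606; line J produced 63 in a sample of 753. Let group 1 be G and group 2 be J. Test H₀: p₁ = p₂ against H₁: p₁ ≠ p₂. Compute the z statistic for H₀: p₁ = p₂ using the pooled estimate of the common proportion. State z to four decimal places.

z = -1.2852

p̂₁ = 182/2606 ≈ 0.0698388, p̂₂ = 63/753 ≈ 0.0836653.
Pooled p̂ = (182+63)/(2606+753) = 245/3359 = 0.0729384.
SE = √(0.0676184 × 0.00171175) = 0.0107585.
z = (0.0698388 − 0.0836653)/0.0107585 = -0.0138265/0.0107585 = -1.2852.
Two-sided p-value ≈ 2·Φ(−1.285) = 0.1987.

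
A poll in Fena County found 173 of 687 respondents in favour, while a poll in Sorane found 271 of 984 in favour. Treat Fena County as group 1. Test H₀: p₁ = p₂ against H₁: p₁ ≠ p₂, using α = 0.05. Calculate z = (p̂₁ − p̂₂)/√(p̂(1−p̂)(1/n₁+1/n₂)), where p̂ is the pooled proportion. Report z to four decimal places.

z = -1.0740

p̂₁ = 173/687 = 0.251820, p̂₂ = 271/984 = 0.275407.
Pooled p̂ = (173+271)/(687+984) = 444/1671 = 0.265709.
SE = √(0.195108 × 0.00247186) = 0.021961.
z = (0.251820 − 0.275407)/0.021961 = -0.023587/0.021961 = -1.0740.
Two-sided p-value ≈ 2·Φ(−1.074) = 0.2828. With α = 0.05, fail to reject H₀.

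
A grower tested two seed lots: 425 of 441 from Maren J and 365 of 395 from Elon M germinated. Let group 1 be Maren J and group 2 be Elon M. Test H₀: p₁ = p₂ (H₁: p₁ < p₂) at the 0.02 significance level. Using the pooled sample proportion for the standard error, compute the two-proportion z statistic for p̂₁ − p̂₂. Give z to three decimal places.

z = 2.511

p̂₁ = 425/441 ≈ 0.96372, p̂₂ = 365/395 ≈ 0.92405.
Pooled p̂ = (425+365)/(441+395) = 790/836 = 0.94498.
SE = √(p̂(1−p̂)(1/n₁+1/n₂)) = √(0.94498·0.05502·0.00479922) = √(0.000249542) = 0.01580.
z = (0.96372 − 0.92405)/0.01580 = 0.03967/0.01580 = 2.511.
p-value = P(Z < 2.511) ≈ 0.9940. With α = 0.02, fail to reject H₀.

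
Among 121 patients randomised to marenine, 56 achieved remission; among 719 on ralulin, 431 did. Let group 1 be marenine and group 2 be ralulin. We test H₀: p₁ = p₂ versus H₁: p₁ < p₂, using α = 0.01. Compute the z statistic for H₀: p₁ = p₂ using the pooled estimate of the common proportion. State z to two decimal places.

z = -2.82

p̂₁ = 56/121 ≈ 0.4628, p̂₂ = 431/719 ≈ 0.5994.
Pooled p̂ = (56+431)/(121+719) = 487/840 = 0.5798.
SE = √(0.243638 × 0.00965528) = 0.0485.
z = (0.4628 − 0.5994)/0.0485 = -0.1366/0.0485 = -2.82.
p-value = P(Z < -2.817) ≈ 0.0024. With α = 0.01, reject H₀.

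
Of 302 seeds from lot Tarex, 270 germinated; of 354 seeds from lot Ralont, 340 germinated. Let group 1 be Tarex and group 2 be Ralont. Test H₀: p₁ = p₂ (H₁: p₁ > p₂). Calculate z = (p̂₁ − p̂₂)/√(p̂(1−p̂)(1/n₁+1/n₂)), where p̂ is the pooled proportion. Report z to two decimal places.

p̂₁ = 270/302 = 0.89404, p̂₂ = 340/354 = 0.96045.
Pooled p̂ = (270+340)/(302+354) = 610/656 = 0.92988.
SE = √(0.0652049 × 0.00613612) = 0.02000.
z = (0.89404 − 0.96045)/0.02000 = -0.06641/0.02000 = -3.32.

z = -3.32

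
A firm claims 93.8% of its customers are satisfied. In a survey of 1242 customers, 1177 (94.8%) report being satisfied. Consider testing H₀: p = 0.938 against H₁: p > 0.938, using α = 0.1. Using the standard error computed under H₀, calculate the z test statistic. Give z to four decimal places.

p̂ = 1177/1242 ≈ 0.947665.
Under H₀, SE = √(0.938·0.062/1242) = √(4.68245e-05) = 0.006843.
z = (0.947665 − 0.938)/0.006843 = 0.009665/0.006843 = 1.4124.
p-value = P(Z > 1.412) ≈ 0.0789; since p < α = 0.1, reject H₀.

z = 1.4124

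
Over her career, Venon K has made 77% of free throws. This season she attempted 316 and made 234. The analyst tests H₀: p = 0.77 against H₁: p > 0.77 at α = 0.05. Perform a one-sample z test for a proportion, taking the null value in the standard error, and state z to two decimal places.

z = -1.25

p̂ = 234/316 = 0.74051.
Under H₀, SE = √(0.77·0.23/316) = √(0.000560443) = 0.02367.
z = (0.74051 − 0.77)/0.02367 = -0.02949/0.02367 = -1.25.
p-value = P(Z > -1.246) ≈ 0.8936; since p > α = 0.05, fail to reject H₀.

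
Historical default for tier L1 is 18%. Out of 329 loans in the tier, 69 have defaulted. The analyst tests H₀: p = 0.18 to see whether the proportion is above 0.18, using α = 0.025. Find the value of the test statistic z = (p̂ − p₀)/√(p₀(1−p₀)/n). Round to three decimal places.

z = 1.403

p̂ = 69/329 = 0.209726.
Under H₀, SE = √(0.18·0.82/329) = √(0.000448632) = 0.021181.
z = (0.209726 − 0.18)/0.021181 = 0.029726/0.021181 = 1.403.
p-value = P(Z > 1.403) ≈ 0.0802. With α = 0.025, fail to reject H₀.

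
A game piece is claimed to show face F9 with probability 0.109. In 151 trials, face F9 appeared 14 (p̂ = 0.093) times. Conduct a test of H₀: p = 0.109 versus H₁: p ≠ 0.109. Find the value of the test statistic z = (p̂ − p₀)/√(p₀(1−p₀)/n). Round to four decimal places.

z = -0.6421

p̂ = 14/151 = 0.092715.
SE = √(p₀(1−p₀)/n) = √(0.097119/151) = 0.025361.
z = (0.092715 − 0.109)/0.025361 = -0.016285/0.025361 = -0.6421.
p-value = 2·P(Z > 0.642) ≈ 0.5208.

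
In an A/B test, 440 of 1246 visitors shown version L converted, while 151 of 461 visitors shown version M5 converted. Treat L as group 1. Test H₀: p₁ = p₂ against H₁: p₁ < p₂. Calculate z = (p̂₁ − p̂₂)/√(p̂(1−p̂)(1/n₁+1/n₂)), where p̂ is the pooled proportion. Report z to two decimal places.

p̂₁ = 440/1246 ≈ 0.3531, p̂₂ = 151/461 ≈ 0.3275.
Pooled p̂ = (440+151)/(1246+461) = 591/1707 = 0.3462.
SE = √(p̂(1−p̂)(1/n₁+1/n₂)) = √(0.3462·0.6538·0.00297177) = √(0.000672666) = 0.0259.
z = (0.3531 − 0.3275)/0.0259 = 0.0256/0.0259 = 0.99.
p-value = P(Z < 0.986) ≈ 0.8380.

z = 0.99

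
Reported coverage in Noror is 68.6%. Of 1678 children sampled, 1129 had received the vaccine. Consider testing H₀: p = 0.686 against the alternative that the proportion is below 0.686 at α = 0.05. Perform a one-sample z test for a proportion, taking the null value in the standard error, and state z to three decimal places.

z = -1.163

p̂ = 1129/1678 = 0.67282.
SE = √(p₀(1−p₀)/n) = √(0.2154/1678) = 0.01133.
z = (0.67282 − 0.686)/0.01133 = -0.01318/0.01133 = -1.163.
p-value = P(Z < -1.163) ≈ 0.1224. With α = 0.05, fail to reject H₀.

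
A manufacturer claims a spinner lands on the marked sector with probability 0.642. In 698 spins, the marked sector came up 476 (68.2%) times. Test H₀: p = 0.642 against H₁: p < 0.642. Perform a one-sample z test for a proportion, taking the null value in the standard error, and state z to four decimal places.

p̂ = 476/698 = 0.681948.
Standard error under H₀: √(0.642×0.358/698) = 0.018146.
z = (0.681948 − 0.642)/0.018146 = 0.039948/0.018146 = 2.2015.

z = 2.2015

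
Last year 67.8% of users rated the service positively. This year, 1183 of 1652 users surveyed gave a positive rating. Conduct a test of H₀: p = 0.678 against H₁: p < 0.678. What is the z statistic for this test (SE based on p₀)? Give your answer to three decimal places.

p̂ = 1183/1652 = 0.716102.
SE = √(p₀(1−p₀)/n) = √(0.21832/1652) = 0.011496.
z = (0.716102 − 0.678)/0.011496 = 0.038102/0.011496 = 3.314.

z = 3.314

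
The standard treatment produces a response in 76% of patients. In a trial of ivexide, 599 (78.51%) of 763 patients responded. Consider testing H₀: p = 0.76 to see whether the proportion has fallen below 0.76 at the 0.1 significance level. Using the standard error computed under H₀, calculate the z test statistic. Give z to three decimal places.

p̂ = 599/763 ≈ 0.78506.
Under H₀, SE = √(0.76·0.24/763) = √(0.000239056) = 0.01546.
z = (0.78506 − 0.76)/0.01546 = 0.02506/0.01546 = 1.621.
p-value = P(Z < 1.621) ≈ 0.9475; since p > α = 0.1, fail to reject H₀.

z = 1.621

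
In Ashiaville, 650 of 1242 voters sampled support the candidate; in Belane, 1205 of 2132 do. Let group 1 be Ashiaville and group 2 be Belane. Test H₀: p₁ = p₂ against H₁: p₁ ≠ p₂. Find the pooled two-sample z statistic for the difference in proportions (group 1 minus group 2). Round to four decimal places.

z = -2.3564

p̂₁ = 650/1242 = 0.523349, p̂₂ = 1205/2132 = 0.565197.
Pooled p̂ = (650+1205)/(1242+2132) = 1855/3374 = 0.549793.
SE = √(0.247521 × 0.0012742) = 0.017759.
z = (0.523349 − 0.565197)/0.017759 = -0.041848/0.017759 = -2.3564.
Two-sided p-value ≈ 2·Φ(−2.356) = 0.0185.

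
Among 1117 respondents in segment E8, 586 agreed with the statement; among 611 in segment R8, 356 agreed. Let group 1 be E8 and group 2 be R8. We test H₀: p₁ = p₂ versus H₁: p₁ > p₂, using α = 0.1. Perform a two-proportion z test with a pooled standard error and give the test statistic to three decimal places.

p̂₁ = 586/1117 ≈ 0.52462, p̂₂ = 356/611 ≈ 0.58265.
Pooled p̂ = (586+356)/(1117+611) = 942/1728 = 0.54514.
SE = √(0.247962 × 0.00253192) = 0.02506.
z = (0.52462 − 0.58265)/0.02506 = -0.05803/0.02506 = -2.316.
p-value = P(Z > -2.316) ≈ 0.9897; since p > α = 0.1, fail to reject H₀.

z = -2.316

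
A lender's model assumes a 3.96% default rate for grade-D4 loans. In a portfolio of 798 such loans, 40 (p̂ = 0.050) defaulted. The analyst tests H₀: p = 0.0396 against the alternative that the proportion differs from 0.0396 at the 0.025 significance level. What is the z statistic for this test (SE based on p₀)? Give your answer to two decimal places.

z = 1.52

p̂ = 40/798 ≈ 0.0501.
Under H₀, SE = √(0.0396·0.9604/798) = √(4.76589e-05) = 0.0069.
z = (0.0501 − 0.0396)/0.0069 = 0.0105/0.0069 = 1.52.
p-value = 2·P(Z > 1.525) ≈ 0.1274; since p > α = 0.025, fail to reject H₀.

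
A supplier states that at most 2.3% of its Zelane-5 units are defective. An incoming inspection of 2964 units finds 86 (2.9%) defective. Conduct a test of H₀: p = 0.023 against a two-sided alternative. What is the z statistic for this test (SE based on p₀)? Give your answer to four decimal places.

p̂ = 86/2964 ≈ 0.0290148.
Under H₀, SE = √(0.023·0.977/2964) = √(7.58131e-06) = 0.0027534.
z = (0.0290148 − 0.023)/0.0027534 = 0.0060148/0.0027534 = 2.1845.

z = 2.1845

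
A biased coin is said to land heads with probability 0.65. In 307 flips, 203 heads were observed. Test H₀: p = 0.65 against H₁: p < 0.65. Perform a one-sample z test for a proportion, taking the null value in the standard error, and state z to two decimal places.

p̂ = 203/307 ≈ 0.6612.
Under H₀, SE = √(0.65·0.35/307) = √(0.000741042) = 0.0272.
z = (0.6612 − 0.65)/0.0272 = 0.0112/0.0272 = 0.41.
p-value = P(Z < 0.413) ≈ 0.6601.

z = 0.41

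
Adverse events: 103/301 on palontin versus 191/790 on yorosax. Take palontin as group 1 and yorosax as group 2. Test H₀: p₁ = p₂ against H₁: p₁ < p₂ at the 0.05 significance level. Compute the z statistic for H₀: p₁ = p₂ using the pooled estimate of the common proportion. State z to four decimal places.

p̂₁ = 103/301 = 0.3421927, p̂₂ = 191/790 = 0.2417722.
Pooled p̂ = (103+191)/(301+790) = 294/1091 = 0.2694775.
SE = √(p̂(1−p̂)(1/n₁+1/n₂)) = √(0.2694775·0.7305225·0.00458808) = √(0.000903207) = 0.0300534.
z = (0.3421927 − 0.2417722)/0.0300534 = 0.1004205/0.0300534 = 3.3414.
p-value = P(Z < 3.341) ≈ 0.9996. With α = 0.05, fail to reject H₀.

z = 3.3414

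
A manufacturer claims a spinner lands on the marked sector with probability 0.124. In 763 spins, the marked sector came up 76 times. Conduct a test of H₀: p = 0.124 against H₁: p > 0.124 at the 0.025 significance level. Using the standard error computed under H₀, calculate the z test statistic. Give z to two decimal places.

p̂ = 76/763 = 0.09961.
SE = √(p₀(1−p₀)/n) = √(0.10862/763) = 0.01193.
z = (0.09961 − 0.124)/0.01193 = -0.02439/0.01193 = -2.04.
p-value = P(Z > -2.044) ≈ 0.9795; since p > α = 0.025, fail to reject H₀.

z = -2.04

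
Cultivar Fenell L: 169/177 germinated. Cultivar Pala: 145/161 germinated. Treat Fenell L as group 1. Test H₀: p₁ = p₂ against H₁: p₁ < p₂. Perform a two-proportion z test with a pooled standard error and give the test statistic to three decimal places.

p̂₁ = 169/177 = 0.95480, p̂₂ = 145/161 = 0.90062.
Pooled p̂ = (169+145)/(177+161) = 314/338 = 0.92899.
SE = √(p̂(1−p̂)(1/n₁+1/n₂)) = √(0.92899·0.07101·0.0118609) = √(0.000782393) = 0.02797.
z = (0.95480 − 0.90062)/0.02797 = 0.05418/0.02797 = 1.937.

z = 1.937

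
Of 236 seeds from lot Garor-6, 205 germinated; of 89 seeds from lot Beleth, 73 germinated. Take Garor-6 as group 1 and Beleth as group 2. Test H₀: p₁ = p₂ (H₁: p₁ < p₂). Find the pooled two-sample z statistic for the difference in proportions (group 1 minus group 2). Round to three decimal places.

p̂₁ = 205/236 ≈ 0.86864, p̂₂ = 73/89 ≈ 0.82022.
Pooled p̂ = (205+73)/(236+89) = 278/325 = 0.85538.
SE = √(p̂(1−p̂)(1/n₁+1/n₂)) = √(0.85538·0.14462·0.0154732) = √(0.00191407) = 0.04375.
z = (0.86864 − 0.82022)/0.04375 = 0.04842/0.04375 = 1.107.

z = 1.107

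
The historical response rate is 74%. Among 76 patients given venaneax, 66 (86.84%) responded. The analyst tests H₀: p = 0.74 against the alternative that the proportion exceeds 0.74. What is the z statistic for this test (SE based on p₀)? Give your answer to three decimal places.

p̂ = 66/76 ≈ 0.868421.
Standard error under H₀: √(0.74×0.26/76) = 0.050315.
z = (0.868421 − 0.74)/0.050315 = 0.128421/0.050315 = 2.552.
p-value = P(Z > 2.552) ≈ 0.0053.

z = 2.552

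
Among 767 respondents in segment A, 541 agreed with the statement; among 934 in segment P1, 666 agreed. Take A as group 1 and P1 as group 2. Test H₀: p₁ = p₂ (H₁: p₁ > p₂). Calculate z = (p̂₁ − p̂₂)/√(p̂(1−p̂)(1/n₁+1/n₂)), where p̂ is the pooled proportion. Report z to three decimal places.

p̂₁ = 541/767 = 0.70535, p̂₂ = 666/934 = 0.71306.
Pooled p̂ = (541+666)/(767+934) = 1207/1701 = 0.70958.
SE = √(p̂(1−p̂)(1/n₁+1/n₂)) = √(0.70958·0.29042·0.00237444) = √(0.000489314) = 0.02212.
z = (0.70535 − 0.71306)/0.02212 = -0.00771/0.02212 = -0.349.

z = -0.349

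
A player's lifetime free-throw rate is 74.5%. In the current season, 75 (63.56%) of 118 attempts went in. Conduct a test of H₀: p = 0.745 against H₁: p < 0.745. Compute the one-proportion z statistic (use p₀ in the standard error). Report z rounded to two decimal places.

z = -2.73

p̂ = 75/118 = 0.6356.
Standard error under H₀: √(0.745×0.255/118) = 0.0401.
z = (0.6356 − 0.745)/0.0401 = -0.1094/0.0401 = -2.73.
p-value = P(Z < -2.727) ≈ 0.0032.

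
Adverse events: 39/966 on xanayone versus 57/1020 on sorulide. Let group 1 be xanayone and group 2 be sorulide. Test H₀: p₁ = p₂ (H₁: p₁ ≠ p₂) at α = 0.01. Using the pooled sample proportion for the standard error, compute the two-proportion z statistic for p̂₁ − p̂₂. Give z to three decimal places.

p̂₁ = 39/966 = 0.04037, p̂₂ = 57/1020 = 0.05588.
Pooled p̂ = (39+57)/(966+1020) = 96/1986 = 0.04834.
SE = √(0.0460018 × 0.00201559) = 0.00963.
z = (0.04037 − 0.05588)/0.00963 = -0.01551/0.00963 = -1.611.
p-value = 2·P(Z > 1.611) ≈ 0.1072; since p > α = 0.01, fail to reject H₀.

z = -1.611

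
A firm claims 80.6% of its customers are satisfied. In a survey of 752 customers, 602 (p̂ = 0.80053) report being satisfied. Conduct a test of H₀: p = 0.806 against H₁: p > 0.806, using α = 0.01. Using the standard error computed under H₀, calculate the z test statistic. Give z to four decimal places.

p̂ = 602/752 ≈ 0.800532.
Standard error under H₀: √(0.806×0.194/752) = 0.014420.
z = (0.800532 − 0.806)/0.014420 = -0.005468/0.014420 = -0.3792.
p-value = P(Z > -0.379) ≈ 0.6477; since p > α = 0.01, fail to reject H₀.

z = -0.3792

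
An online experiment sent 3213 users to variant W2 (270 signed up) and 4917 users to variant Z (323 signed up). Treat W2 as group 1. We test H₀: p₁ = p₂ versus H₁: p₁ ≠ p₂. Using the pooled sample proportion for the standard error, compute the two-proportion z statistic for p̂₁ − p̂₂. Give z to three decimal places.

z = 3.110

p̂₁ = 270/3213 ≈ 0.084034, p̂₂ = 323/4917 ≈ 0.065690.
Pooled p̂ = (270+323)/(3213+4917) = 593/8130 = 0.072940.
SE = √(p̂(1−p̂)(1/n₁+1/n₂)) = √(0.072940·0.927060·0.000514612) = √(3.47978e-05) = 0.005899.
z = (0.084034 − 0.065690)/0.005899 = 0.018344/0.005899 = 3.110.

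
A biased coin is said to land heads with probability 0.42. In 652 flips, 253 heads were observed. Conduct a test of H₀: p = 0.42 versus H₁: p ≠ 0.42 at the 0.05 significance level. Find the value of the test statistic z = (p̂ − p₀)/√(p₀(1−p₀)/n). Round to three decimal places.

p̂ = 253/652 = 0.388037.
SE = √(p₀(1−p₀)/n) = √(0.2436/652) = 0.019329.
z = (0.388037 − 0.42)/0.019329 = -0.031963/0.019329 = -1.654.
Two-sided p-value ≈ 2·Φ(−1.654) = 0.0982; since p > α = 0.05, fail to reject H₀.

z = -1.654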